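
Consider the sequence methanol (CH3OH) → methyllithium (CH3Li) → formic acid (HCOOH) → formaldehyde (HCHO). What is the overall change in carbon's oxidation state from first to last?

+2

Carbon oxidation states along the series — methanol: -2, methyllithium: -4, formic acid: +2, formaldehyde: 0.
Net change = 0 − (-2) = +2.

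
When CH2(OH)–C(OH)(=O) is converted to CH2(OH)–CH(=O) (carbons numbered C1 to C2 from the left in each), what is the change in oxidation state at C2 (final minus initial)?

-2

Before: C2 has 1 bond to C, 3 bonds to O → oxidation state +3.
After: C2 has 1 bond to C, 1 bond to H, 2 bonds to O → oxidation state +1.
Δ = +1 − (+3) = -2, so this is a reduction at C2.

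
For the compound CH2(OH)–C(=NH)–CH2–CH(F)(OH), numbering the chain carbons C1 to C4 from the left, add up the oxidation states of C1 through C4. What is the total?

Count +1 for every bond to an atom more electronegative than carbon and −1 for every bond to one less electronegative; C–C bonds are 0. Tallying each carbon:
C1: 1C, 2H, 1O → 0 − 2 + 1 = -1
C2: 2C, 2N → 0 + 2 = +2
C3: 2C, 2H → 0 − 2 = -2
C4: 1C, 1H, 1O, 1F → 0 − 1 + 1 + 1 = +1
Sum = -1 + 2 − 2 + 1 = 0.

0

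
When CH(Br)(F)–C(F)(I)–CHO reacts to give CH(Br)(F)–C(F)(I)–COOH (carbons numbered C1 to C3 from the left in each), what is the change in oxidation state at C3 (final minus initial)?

+2

Before: C3 has 1 bond to C, 1 bond to H, 2 bonds to O → oxidation state +1.
After: C3 has 1 bond to C, 3 bonds to O → oxidation state +3.
Δ = +3 − (+1) = +2, so this is an oxidation at C3.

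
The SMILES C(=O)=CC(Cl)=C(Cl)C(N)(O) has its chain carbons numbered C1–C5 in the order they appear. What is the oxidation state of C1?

C1 has a double bond to C (2×0 = 0), a double bond to O (2×+1 = +2).
Oxidation state = 0 + 2 = +2.

+2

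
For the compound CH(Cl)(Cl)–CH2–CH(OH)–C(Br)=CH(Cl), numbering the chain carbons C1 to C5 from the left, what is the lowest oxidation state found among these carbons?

-2

Tallying each carbon's bonds:
C1: 1C, 1H, 2Cl → 0 − 1 + 2 = +1
C2: 2C, 2H → 0 − 2 = -2
C3: 2C, 1H, 1O → 0 − 1 + 1 = 0
C4: 3C, 1Br → 0 + 1 = +1
C5: 2C, 1H, 1Cl → 0 − 1 + 1 = 0
The lowest value is -2.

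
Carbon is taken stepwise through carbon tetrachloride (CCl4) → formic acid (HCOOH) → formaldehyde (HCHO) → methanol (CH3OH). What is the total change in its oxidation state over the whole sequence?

-6

Carbon oxidation states along the series — carbon tetrachloride: +4, formic acid: +2, formaldehyde: 0, methanol: -2.
Net change = -2 − (+4) = -6.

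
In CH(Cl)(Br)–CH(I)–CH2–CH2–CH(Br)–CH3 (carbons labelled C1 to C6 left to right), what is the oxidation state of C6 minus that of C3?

-1

C6: 1C, 3H → 0 − 3 = -3
C3: 2C, 2H → 0 − 2 = -2
Difference: -3 − (-2) = -1.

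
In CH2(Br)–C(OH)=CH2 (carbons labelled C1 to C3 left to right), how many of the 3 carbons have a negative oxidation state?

Count +1 for every bond to an atom more electronegative than carbon and −1 for every bond to one less electronegative; C–C bonds are 0. Tallying each carbon:
C1: 1C, 2H, 1Br → 0 − 2 + 1 = -1
C2: 3C, 1O → 0 + 1 = +1
C3: 2C, 2H → 0 − 2 = -2
2 carbons (C1, C3) meet the condition.

2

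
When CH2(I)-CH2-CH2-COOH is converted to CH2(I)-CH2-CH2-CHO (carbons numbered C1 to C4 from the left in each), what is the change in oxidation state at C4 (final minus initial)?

-2

Before: C4 has 1 bond to C, 3 bonds to O → oxidation state +3.
After: C4 has 1 bond to C, 1 bond to H, 2 bonds to O → oxidation state +1.
Δ = +1 − (+3) = -2, so this is a reduction at C4.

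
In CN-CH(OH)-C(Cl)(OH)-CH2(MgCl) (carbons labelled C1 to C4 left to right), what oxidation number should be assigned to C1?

+3

C1 has one bond to C (0), a triple bond to N (3×+1 = +3).
Oxidation state = 0 + 3 = +3.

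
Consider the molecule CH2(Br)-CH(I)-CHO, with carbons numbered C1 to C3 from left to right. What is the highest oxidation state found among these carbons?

Tallying each carbon's bonds:
C1: 1C, 2H, 1Br → 0 − 2 + 1 = -1
C2: 2C, 1H, 1I → 0 − 1 + 1 = 0
C3: 1C, 1H, 2O → 0 − 1 + 2 = +1
The highest value is +1.

+1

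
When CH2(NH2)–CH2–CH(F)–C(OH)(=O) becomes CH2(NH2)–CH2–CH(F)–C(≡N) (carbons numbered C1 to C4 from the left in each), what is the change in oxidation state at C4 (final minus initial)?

0

Before: C4 has 1 bond to C, 3 bonds to O → oxidation state +3.
After: C4 has 1 bond to C, 3 bonds to N → oxidation state +3.
Δ = +3 − (+3) = 0, so no net redox change at C4.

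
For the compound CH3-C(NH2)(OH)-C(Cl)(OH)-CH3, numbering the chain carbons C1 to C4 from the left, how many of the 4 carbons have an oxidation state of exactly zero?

0

Count +1 for every bond to an atom more electronegative than carbon and −1 for every bond to one less electronegative; C–C bonds are 0. Tallying each carbon:
C1: 1C, 3H → 0 − 3 = -3
C2: 2C, 1O, 1N → 0 + 1 + 1 = +2
C3: 2C, 1O, 1Cl → 0 + 1 + 1 = +2
C4: 1C, 3H → 0 − 3 = -3
0 carbons meet the condition.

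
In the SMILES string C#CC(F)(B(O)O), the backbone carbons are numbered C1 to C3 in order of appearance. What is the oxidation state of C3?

C3 has one bond to C (0), one bond to F (+1), one bond to H (-1), one bond to B (-1).
Oxidation state = 0 + 1 − 1 − 1 = -1.

-1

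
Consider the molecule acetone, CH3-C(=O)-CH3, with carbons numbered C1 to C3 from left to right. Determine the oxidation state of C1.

Bonds to more-electronegative neighbours contribute +1 each, bonds to H or metals contribute −1 each, and C–C bonds contribute 0.
C1 has one bond to H (-1), one bond to H (-1), one bond to H (-1), one bond to C (0).
Oxidation state = -1 − 1 − 1 + 0 = -3.

-3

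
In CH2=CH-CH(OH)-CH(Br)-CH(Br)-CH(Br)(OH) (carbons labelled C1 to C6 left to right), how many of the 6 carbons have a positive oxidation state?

1

Tallying each carbon's bonds:
C1: 2C, 2H → 0 − 2 = -2
C2: 3C, 1H → 0 − 1 = -1
C3: 2C, 1H, 1O → 0 − 1 + 1 = 0
C4: 2C, 1H, 1Br → 0 − 1 + 1 = 0
C5: 2C, 1H, 1Br → 0 − 1 + 1 = 0
C6: 1C, 1H, 1O, 1Br → 0 − 1 + 1 + 1 = +1
1 carbon (C6) meets the condition.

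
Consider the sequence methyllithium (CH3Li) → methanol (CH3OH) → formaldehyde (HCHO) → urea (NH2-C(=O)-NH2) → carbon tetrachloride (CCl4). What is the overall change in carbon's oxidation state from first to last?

Carbon oxidation states along the series — methyllithium: -4, methanol: -2, formaldehyde: 0, urea: +4, carbon tetrachloride: +4.
Net change = +4 − (-4) = +8.

+8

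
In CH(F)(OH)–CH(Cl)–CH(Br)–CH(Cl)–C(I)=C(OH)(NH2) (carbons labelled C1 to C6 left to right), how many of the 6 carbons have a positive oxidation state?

Count +1 for every bond to an atom more electronegative than carbon and −1 for every bond to one less electronegative; C–C bonds are 0. Tallying each carbon:
C1: 1C, 1H, 1O, 1F → 0 − 1 + 1 + 1 = +1
C2: 2C, 1H, 1Cl → 0 − 1 + 1 = 0
C3: 2C, 1H, 1Br → 0 − 1 + 1 = 0
C4: 2C, 1H, 1Cl → 0 − 1 + 1 = 0
C5: 3C, 1I → 0 + 1 = +1
C6: 2C, 1O, 1N → 0 + 1 + 1 = +2
3 carbons (C1, C5, C6) meet the condition.

3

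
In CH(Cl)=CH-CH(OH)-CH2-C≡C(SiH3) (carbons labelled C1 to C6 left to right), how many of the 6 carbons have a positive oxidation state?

Tallying each carbon's bonds:
C1: 2C, 1H, 1Cl → 0 − 1 + 1 = 0
C2: 3C, 1H → 0 − 1 = -1
C3: 2C, 1H, 1O → 0 − 1 + 1 = 0
C4: 2C, 2H → 0 − 2 = -2
C5: 4C → 0 = 0
C6: 3C, 1Si → 0 − 1 = -1
0 carbons meet the condition.

0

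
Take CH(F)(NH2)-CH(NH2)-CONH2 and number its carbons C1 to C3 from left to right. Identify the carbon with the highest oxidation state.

Bonds to more-electronegative neighbours contribute +1 each, bonds to H or metals contribute −1 each, and C–C bonds contribute 0. Tallying each carbon:
C1: 1C, 1H, 1N, 1F → 0 − 1 + 1 + 1 = +1
C2: 2C, 1H, 1N → 0 − 1 + 1 = 0
C3: 1C, 2O, 1N → 0 + 2 + 1 = +3
The most oxidised carbon is C3 at +3.

C3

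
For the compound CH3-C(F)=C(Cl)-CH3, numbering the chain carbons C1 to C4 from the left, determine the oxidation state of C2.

+1

Assign +1 per bond to O/N/halogen, −1 per bond to H or an electropositive element, and 0 per bond to carbon.
C2 has one bond to C (0), a double bond to C (2×0 = 0), one bond to F (+1).
Oxidation state = 0 + 0 + 1 = +1.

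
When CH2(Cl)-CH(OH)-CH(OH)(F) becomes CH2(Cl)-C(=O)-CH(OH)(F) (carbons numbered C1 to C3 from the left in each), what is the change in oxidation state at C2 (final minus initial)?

Before: C2 has 2 bonds to C, 1 bond to H, 1 bond to O → oxidation state 0.
After: C2 has 2 bonds to C, 2 bonds to O → oxidation state +2.
Δ = +2 − (0) = +2, so this is an oxidation at C2.

+2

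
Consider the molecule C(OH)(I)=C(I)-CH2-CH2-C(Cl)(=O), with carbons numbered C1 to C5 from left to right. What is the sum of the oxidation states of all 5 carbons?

+2

Tallying each carbon's bonds:
C1: 2C, 1O, 1I → 0 + 1 + 1 = +2
C2: 3C, 1I → 0 + 1 = +1
C3: 2C, 2H → 0 − 2 = -2
C4: 2C, 2H → 0 − 2 = -2
C5: 1C, 2O, 1Cl → 0 + 2 + 1 = +3
Sum = +2 + 1 − 2 − 2 + 3 = +2.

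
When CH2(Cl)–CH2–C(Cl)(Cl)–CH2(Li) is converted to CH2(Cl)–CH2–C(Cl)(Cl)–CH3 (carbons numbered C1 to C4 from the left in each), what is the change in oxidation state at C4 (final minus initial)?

Before: C4 has 1 bond to C, 2 bonds to H, 1 bond to Li → oxidation state -3.
After: C4 has 1 bond to C, 3 bonds to H → oxidation state -3.
Δ = -3 − (-3) = 0, so no net redox change at C4.

0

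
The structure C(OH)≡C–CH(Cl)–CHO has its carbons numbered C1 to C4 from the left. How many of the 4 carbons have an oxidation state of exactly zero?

Bonds to more-electronegative neighbours contribute +1 each, bonds to H or metals contribute −1 each, and C–C bonds contribute 0. Tallying each carbon:
C1: 3C, 1O → 0 + 1 = +1
C2: 4C → 0 = 0
C3: 2C, 1H, 1Cl → 0 − 1 + 1 = 0
C4: 1C, 1H, 2O → 0 − 1 + 2 = +1
2 carbons (C2, C3) meet the condition.

2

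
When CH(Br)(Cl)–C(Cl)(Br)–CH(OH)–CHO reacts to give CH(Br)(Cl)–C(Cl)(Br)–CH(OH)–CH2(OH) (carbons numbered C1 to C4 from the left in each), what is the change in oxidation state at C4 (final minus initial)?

Before: C4 has 1 bond to C, 1 bond to H, 2 bonds to O → oxidation state +1.
After: C4 has 1 bond to C, 2 bonds to H, 1 bond to O → oxidation state -1.
Δ = -1 − (+1) = -2, so this is a reduction at C4.

-2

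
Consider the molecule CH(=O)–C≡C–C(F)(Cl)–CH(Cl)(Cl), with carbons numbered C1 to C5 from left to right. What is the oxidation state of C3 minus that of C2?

C3: 4C → 0 = 0
C2: 4C → 0 = 0
Difference: 0 − (0) = 0.

0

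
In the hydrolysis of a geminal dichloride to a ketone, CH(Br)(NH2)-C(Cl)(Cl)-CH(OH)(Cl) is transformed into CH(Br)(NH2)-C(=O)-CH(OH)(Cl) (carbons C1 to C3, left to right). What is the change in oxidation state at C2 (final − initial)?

Before: C2 has 2 bonds to C, 2 bonds to Cl → oxidation state +2.
After: C2 has 2 bonds to C, 2 bonds to O → oxidation state +2.
Δ = +2 − (+2) = 0, so no net redox change at C2.

0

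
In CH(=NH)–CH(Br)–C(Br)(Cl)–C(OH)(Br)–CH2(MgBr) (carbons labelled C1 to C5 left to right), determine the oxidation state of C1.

+1

C1 has one bond to C (0), one bond to H (-1), a double bond to N (2×+1 = +2).
Oxidation state = 0 − 1 + 2 = +1.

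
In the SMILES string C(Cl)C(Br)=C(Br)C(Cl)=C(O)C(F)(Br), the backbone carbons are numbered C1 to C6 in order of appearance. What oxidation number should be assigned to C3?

C3 has a double bond to C (2×0 = 0), one bond to C (0), one bond to Br (+1).
Oxidation state = 0 + 0 + 1 = +1.

+1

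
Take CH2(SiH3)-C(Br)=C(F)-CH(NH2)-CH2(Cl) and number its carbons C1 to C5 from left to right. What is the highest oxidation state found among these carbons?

Each bond to a more electronegative atom (O, N, halogen) counts +1, each bond to a less electronegative atom (H, metal, B, Si) counts −1, and each C–C bond counts 0. Tallying each carbon:
C1: 1C, 2H, 1Si → 0 − 2 − 1 = -3
C2: 3C, 1Br → 0 + 1 = +1
C3: 3C, 1F → 0 + 1 = +1
C4: 2C, 1H, 1N → 0 − 1 + 1 = 0
C5: 1C, 2H, 1Cl → 0 − 2 + 1 = -1
The highest value is +1.

+1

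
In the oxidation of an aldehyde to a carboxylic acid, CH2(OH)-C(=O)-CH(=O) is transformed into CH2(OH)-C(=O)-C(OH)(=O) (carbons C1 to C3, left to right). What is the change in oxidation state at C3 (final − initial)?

Before: C3 has 1 bond to C, 1 bond to H, 2 bonds to O → oxidation state +1.
After: C3 has 1 bond to C, 3 bonds to O → oxidation state +3.
Δ = +3 − (+1) = +2, so this is an oxidation at C3.

+2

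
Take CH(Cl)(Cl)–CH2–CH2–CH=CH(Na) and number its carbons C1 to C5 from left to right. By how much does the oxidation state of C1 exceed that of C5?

C1: 1C, 1H, 2Cl → 0 − 1 + 2 = +1
C5: 2C, 1H, 1Na → 0 − 1 − 1 = -2
Difference: +1 − (-2) = +3.

+3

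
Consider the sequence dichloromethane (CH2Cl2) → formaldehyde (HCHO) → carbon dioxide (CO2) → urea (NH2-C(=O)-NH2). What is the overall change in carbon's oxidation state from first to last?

+4

Carbon oxidation states along the series — dichloromethane: 0, formaldehyde: 0, carbon dioxide: +4, urea: +4.
Net change = +4 − (0) = +4.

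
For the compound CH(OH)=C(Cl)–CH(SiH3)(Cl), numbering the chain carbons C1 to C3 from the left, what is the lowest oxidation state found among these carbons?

Each bond to a more electronegative atom (O, N, halogen) counts +1, each bond to a less electronegative atom (H, metal, B, Si) counts −1, and each C–C bond counts 0. Tallying each carbon:
C1: 2C, 1H, 1O → 0 − 1 + 1 = 0
C2: 3C, 1Cl → 0 + 1 = +1
C3: 1C, 1H, 1Cl, 1Si → 0 − 1 + 1 − 1 = -1
The lowest value is -1.

-1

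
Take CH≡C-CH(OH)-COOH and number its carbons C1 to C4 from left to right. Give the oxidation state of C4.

+3

C4 has one bond to C (0), a double bond to O (2×+1 = +2), one bond to O (+1).
Oxidation state = 0 + 2 + 1 = +3.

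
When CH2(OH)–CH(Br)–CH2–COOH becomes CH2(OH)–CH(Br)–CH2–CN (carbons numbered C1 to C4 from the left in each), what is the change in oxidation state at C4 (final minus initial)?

0

Before: C4 has 1 bond to C, 3 bonds to O → oxidation state +3.
After: C4 has 1 bond to C, 3 bonds to N → oxidation state +3.
Δ = +3 − (+3) = 0, so no net redox change at C4.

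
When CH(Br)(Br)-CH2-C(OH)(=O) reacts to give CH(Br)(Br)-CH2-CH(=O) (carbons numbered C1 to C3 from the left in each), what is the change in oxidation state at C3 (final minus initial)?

Before: C3 has 1 bond to C, 3 bonds to O → oxidation state +3.
After: C3 has 1 bond to C, 1 bond to H, 2 bonds to O → oxidation state +1.
Δ = +1 − (+3) = -2, so this is a reduction at C3.

-2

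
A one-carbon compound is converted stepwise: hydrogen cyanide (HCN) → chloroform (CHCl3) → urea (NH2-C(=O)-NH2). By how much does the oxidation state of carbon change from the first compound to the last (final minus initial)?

Carbon oxidation states along the series — hydrogen cyanide: +2, chloroform: +2, urea: +4.
Net change = +4 − (+2) = +2.

+2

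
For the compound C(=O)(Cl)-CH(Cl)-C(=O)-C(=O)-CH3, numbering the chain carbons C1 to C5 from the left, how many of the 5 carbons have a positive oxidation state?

Bonds to more-electronegative neighbours contribute +1 each, bonds to H or metals contribute −1 each, and C–C bonds contribute 0. Tallying each carbon:
C1: 1C, 2O, 1Cl → 0 + 2 + 1 = +3
C2: 2C, 1H, 1Cl → 0 − 1 + 1 = 0
C3: 2C, 2O → 0 + 2 = +2
C4: 2C, 2O → 0 + 2 = +2
C5: 1C, 3H → 0 − 3 = -3
3 carbons (C1, C3, C4) meet the condition.

3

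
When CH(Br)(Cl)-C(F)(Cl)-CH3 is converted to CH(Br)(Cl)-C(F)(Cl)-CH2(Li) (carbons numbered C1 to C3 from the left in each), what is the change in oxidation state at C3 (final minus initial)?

Before: C3 has 1 bond to C, 3 bonds to H → oxidation state -3.
After: C3 has 1 bond to C, 2 bonds to H, 1 bond to Li → oxidation state -3.
Δ = -3 − (-3) = 0, so no net redox change at C3.

0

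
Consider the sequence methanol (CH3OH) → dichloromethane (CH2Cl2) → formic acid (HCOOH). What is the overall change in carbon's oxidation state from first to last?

+4

Carbon oxidation states along the series — methanol: -2, dichloromethane: 0, formic acid: +2.
Net change = +2 − (-2) = +4.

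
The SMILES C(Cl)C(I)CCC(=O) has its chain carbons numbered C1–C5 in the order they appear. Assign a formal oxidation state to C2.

Bonds to more-electronegative neighbours contribute +1 each, bonds to H or metals contribute −1 each, and C–C bonds contribute 0.
C2 has one bond to C (0), one bond to C (0), one bond to H (-1), one bond to I (+1).
Oxidation state = 0 + 0 − 1 + 1 = 0.

0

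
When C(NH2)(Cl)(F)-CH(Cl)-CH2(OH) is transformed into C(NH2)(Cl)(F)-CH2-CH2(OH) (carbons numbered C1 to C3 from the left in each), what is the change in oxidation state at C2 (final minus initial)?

Before: C2 has 2 bonds to C, 1 bond to H, 1 bond to Cl → oxidation state 0.
After: C2 has 2 bonds to C, 2 bonds to H → oxidation state -2.
Δ = -2 − (0) = -2, so this is a reduction at C2.

-2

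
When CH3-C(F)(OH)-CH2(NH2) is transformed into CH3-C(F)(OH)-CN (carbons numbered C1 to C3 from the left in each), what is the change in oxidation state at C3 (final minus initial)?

Before: C3 has 1 bond to C, 2 bonds to H, 1 bond to N → oxidation state -1.
After: C3 has 1 bond to C, 3 bonds to N → oxidation state +3.
Δ = +3 − (-1) = +4, so this is an oxidation at C3.

+4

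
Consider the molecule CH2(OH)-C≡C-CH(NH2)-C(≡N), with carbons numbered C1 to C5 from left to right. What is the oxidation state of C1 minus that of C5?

C1: 1C, 2H, 1O → 0 − 2 + 1 = -1
C5: 1C, 3N → 0 + 3 = +3
Difference: -1 − (+3) = -4.

-4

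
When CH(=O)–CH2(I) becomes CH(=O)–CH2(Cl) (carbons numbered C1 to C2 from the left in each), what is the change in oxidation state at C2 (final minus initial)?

0

Before: C2 has 1 bond to C, 2 bonds to H, 1 bond to I → oxidation state -1.
After: C2 has 1 bond to C, 2 bonds to H, 1 bond to Cl → oxidation state -1.
Δ = -1 − (-1) = 0, so no net redox change at C2.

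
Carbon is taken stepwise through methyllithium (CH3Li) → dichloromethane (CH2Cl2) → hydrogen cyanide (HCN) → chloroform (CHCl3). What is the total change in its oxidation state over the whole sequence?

Carbon oxidation states along the series — methyllithium: -4, dichloromethane: 0, hydrogen cyanide: +2, chloroform: +2.
Net change = +2 − (-4) = +6.

+6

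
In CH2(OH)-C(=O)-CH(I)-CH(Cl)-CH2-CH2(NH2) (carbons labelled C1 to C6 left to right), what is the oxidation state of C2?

C2 has one bond to C (0), one bond to C (0), a double bond to O (2×+1 = +2).
Oxidation state = 0 + 0 + 2 = +2.

+2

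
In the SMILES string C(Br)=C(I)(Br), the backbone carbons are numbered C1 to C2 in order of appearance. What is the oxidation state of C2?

C2 has a double bond to C (2×0 = 0), one bond to I (+1), one bond to Br (+1).
Oxidation state = 0 + 1 + 1 = +2.

+2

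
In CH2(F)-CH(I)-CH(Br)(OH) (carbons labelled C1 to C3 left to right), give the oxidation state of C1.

-1

C1 has one bond to C (0), one bond to F (+1), one bond to H (-1), one bond to H (-1).
Oxidation state = 0 + 1 − 1 − 1 = -1.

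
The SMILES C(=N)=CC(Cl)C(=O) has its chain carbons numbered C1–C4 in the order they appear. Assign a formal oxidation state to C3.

C3 has one bond to C (0), one bond to C (0), one bond to H (-1), one bond to Cl (+1).
Oxidation state = 0 + 0 − 1 + 1 = 0.

0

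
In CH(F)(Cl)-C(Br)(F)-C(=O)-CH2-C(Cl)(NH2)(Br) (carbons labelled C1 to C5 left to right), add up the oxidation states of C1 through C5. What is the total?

Tallying each carbon's bonds:
C1: 1C, 1H, 1F, 1Cl → 0 − 1 + 1 + 1 = +1
C2: 2C, 1F, 1Br → 0 + 1 + 1 = +2
C3: 2C, 2O → 0 + 2 = +2
C4: 2C, 2H → 0 − 2 = -2
C5: 1C, 1N, 1Cl, 1Br → 0 + 1 + 1 + 1 = +3
Sum = +1 + 2 + 2 − 2 + 3 = +6.

+6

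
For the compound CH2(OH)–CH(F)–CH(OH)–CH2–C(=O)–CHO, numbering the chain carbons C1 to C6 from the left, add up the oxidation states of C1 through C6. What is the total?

0

Tallying each carbon's bonds:
C1: 1C, 2H, 1O → 0 − 2 + 1 = -1
C2: 2C, 1H, 1F → 0 − 1 + 1 = 0
C3: 2C, 1H, 1O → 0 − 1 + 1 = 0
C4: 2C, 2H → 0 − 2 = -2
C5: 2C, 2O → 0 + 2 = +2
C6: 1C, 1H, 2O → 0 − 1 + 2 = +1
Sum = -1 + 0 + 0 − 2 + 2 + 1 = 0.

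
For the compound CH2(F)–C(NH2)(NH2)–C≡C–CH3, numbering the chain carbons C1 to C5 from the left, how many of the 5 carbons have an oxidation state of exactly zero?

2

Tallying each carbon's bonds:
C1: 1C, 2H, 1F → 0 − 2 + 1 = -1
C2: 2C, 2N → 0 + 2 = +2
C3: 4C → 0 = 0
C4: 4C → 0 = 0
C5: 1C, 3H → 0 − 3 = -3
2 carbons (C3, C4) meet the condition.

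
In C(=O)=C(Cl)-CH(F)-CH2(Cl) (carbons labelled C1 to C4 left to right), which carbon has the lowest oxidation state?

C4

Assign +1 per bond to O/N/halogen, −1 per bond to H or an electropositive element, and 0 per bond to carbon. Tallying each carbon:
C1: 2C, 2O → 0 + 2 = +2
C2: 3C, 1Cl → 0 + 1 = +1
C3: 2C, 1H, 1F → 0 − 1 + 1 = 0
C4: 1C, 2H, 1Cl → 0 − 2 + 1 = -1
The most reduced carbon is C4 at -1.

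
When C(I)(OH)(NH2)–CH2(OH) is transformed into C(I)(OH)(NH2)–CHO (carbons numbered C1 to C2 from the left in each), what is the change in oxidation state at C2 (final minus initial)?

Before: C2 has 1 bond to C, 2 bonds to H, 1 bond to O → oxidation state -1.
After: C2 has 1 bond to C, 1 bond to H, 2 bonds to O → oxidation state +1.
Δ = +1 − (-1) = +2, so this is an oxidation at C2.

+2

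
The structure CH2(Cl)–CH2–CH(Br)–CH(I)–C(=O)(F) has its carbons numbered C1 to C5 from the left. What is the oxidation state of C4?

0

Count +1 for every bond to an atom more electronegative than carbon and −1 for every bond to one less electronegative; C–C bonds are 0.
C4 has one bond to C (0), one bond to C (0), one bond to H (-1), one bond to I (+1).
Oxidation state = 0 + 0 − 1 + 1 = 0.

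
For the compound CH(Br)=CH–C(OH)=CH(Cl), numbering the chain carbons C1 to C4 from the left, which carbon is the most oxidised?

Tallying each carbon's bonds:
C1: 2C, 1H, 1Br → 0 − 1 + 1 = 0
C2: 3C, 1H → 0 − 1 = -1
C3: 3C, 1O → 0 + 1 = +1
C4: 2C, 1H, 1Cl → 0 − 1 + 1 = 0
The most oxidised carbon is C3 at +1.

C3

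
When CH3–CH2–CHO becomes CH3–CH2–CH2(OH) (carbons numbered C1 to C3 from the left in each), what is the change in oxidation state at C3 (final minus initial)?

Before: C3 has 1 bond to C, 1 bond to H, 2 bonds to O → oxidation state +1.
After: C3 has 1 bond to C, 2 bonds to H, 1 bond to O → oxidation state -1.
Δ = -1 − (+1) = -2, so this is a reduction at C3.

-2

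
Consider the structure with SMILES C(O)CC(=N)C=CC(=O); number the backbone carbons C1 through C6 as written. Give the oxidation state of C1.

-1

C1 has one bond to C (0), one bond to H (-1), one bond to H (-1), one bond to O (+1).
Oxidation state = 0 − 1 − 1 + 1 = -1.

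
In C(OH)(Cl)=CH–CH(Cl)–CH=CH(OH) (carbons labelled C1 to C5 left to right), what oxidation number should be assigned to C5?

Bonds to more-electronegative neighbours contribute +1 each, bonds to H or metals contribute −1 each, and C–C bonds contribute 0.
C5 has a double bond to C (2×0 = 0), one bond to O (+1), one bond to H (-1).
Oxidation state = 0 + 1 − 1 = 0.

0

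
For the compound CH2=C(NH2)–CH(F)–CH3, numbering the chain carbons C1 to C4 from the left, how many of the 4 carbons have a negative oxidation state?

2

Bonds to more-electronegative neighbours contribute +1 each, bonds to H or metals contribute −1 each, and C–C bonds contribute 0. Tallying each carbon:
C1: 2C, 2H → 0 − 2 = -2
C2: 3C, 1N → 0 + 1 = +1
C3: 2C, 1H, 1F → 0 − 1 + 1 = 0
C4: 1C, 3H → 0 − 3 = -3
2 carbons (C1, C4) meet the condition.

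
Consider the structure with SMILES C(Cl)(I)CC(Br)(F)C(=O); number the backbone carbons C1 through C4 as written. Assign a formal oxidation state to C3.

Bonds to more-electronegative neighbours contribute +1 each, bonds to H or metals contribute −1 each, and C–C bonds contribute 0.
C3 has one bond to C (0), one bond to C (0), one bond to Br (+1), one bond to F (+1).
Oxidation state = 0 + 0 + 1 + 1 = +2.

+2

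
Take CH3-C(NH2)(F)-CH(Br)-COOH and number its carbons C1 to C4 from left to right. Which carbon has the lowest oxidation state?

C1

Tallying each carbon's bonds:
C1: 1C, 3H → 0 − 3 = -3
C2: 2C, 1N, 1F → 0 + 1 + 1 = +2
C3: 2C, 1H, 1Br → 0 − 1 + 1 = 0
C4: 1C, 3O → 0 + 3 = +3
The most reduced carbon is C1 at -3.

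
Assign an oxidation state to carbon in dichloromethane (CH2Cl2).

Bonds to more-electronegative neighbours contribute +1 each, bonds to H or metals contribute −1 each, and C–C bonds contribute 0.
The carbon has one bond to H (-1), one bond to H (-1), one bond to Cl (+1), one bond to Cl (+1).
Oxidation state = -1 − 1 + 1 + 1 = 0.

0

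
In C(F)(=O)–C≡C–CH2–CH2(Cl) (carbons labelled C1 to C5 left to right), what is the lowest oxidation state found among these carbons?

-2

Tallying each carbon's bonds:
C1: 1C, 2O, 1F → 0 + 2 + 1 = +3
C2: 4C → 0 = 0
C3: 4C → 0 = 0
C4: 2C, 2H → 0 − 2 = -2
C5: 1C, 2H, 1Cl → 0 − 2 + 1 = -1
The lowest value is -2.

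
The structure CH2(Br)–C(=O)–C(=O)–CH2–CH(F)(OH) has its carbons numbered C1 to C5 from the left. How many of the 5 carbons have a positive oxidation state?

3

Count +1 for every bond to an atom more electronegative than carbon and −1 for every bond to one less electronegative; C–C bonds are 0. Tallying each carbon:
C1: 1C, 2H, 1Br → 0 − 2 + 1 = -1
C2: 2C, 2O → 0 + 2 = +2
C3: 2C, 2O → 0 + 2 = +2
C4: 2C, 2H → 0 − 2 = -2
C5: 1C, 1H, 1O, 1F → 0 − 1 + 1 + 1 = +1
3 carbons (C2, C3, C5) meet the condition.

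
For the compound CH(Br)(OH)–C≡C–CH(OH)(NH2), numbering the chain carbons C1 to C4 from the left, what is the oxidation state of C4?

Assign +1 per bond to O/N/halogen, −1 per bond to H or an electropositive element, and 0 per bond to carbon.
C4 has one bond to C (0), one bond to H (-1), one bond to O (+1), one bond to N (+1).
Oxidation state = 0 − 1 + 1 + 1 = +1.

+1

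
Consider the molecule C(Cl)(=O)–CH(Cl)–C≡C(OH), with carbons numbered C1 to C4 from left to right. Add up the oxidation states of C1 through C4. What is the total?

Tallying each carbon's bonds:
C1: 1C, 2O, 1Cl → 0 + 2 + 1 = +3
C2: 2C, 1H, 1Cl → 0 − 1 + 1 = 0
C3: 4C → 0 = 0
C4: 3C, 1O → 0 + 1 = +1
Sum = +3 + 0 + 0 + 1 = +4.

+4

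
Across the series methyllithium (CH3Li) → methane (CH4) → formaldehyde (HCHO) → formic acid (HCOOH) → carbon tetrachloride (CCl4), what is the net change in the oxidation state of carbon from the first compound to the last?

Carbon oxidation states along the series — methyllithium: -4, methane: -4, formaldehyde: 0, formic acid: +2, carbon tetrachloride: +4.
Net change = +4 − (-4) = +8.

+8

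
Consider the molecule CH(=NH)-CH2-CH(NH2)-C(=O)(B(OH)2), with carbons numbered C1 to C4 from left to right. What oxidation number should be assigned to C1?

C1 has one bond to C (0), a double bond to N (2×+1 = +2), one bond to H (-1).
Oxidation state = 0 + 2 − 1 = +1.

+1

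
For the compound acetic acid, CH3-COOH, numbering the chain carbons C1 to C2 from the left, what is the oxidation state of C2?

+3

Assign +1 per bond to O/N/halogen, −1 per bond to H or an electropositive element, and 0 per bond to carbon.
C2 has a double bond to O (2×+1 = +2), one bond to O (+1), one bond to C (0).
Oxidation state = +2 + 1 + 0 = +3.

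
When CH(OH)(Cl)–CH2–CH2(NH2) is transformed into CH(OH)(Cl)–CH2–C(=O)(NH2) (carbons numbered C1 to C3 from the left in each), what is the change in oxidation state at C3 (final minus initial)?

+4

Before: C3 has 1 bond to C, 2 bonds to H, 1 bond to N → oxidation state -1.
After: C3 has 1 bond to C, 2 bonds to O, 1 bond to N → oxidation state +3.
Δ = +3 − (-1) = +4, so this is an oxidation at C3.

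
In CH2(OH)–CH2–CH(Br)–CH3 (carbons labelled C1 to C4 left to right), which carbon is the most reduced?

C4

Tallying each carbon's bonds:
C1: 1C, 2H, 1O → 0 − 2 + 1 = -1
C2: 2C, 2H → 0 − 2 = -2
C3: 2C, 1H, 1Br → 0 − 1 + 1 = 0
C4: 1C, 3H → 0 − 3 = -3
The most reduced carbon is C4 at -3.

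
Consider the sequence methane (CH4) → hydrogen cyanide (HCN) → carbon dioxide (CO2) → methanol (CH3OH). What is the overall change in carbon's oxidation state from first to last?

+2

Carbon oxidation states along the series — methane: -4, hydrogen cyanide: +2, carbon dioxide: +4, methanol: -2.
Net change = -2 − (-4) = +2.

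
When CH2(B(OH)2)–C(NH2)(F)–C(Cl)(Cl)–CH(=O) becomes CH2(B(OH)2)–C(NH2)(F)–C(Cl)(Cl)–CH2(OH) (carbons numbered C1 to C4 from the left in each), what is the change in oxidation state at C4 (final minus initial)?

-2

Before: C4 has 1 bond to C, 1 bond to H, 2 bonds to O → oxidation state +1.
After: C4 has 1 bond to C, 2 bonds to H, 1 bond to O → oxidation state -1.
Δ = -1 − (+1) = -2, so this is a reduction at C4.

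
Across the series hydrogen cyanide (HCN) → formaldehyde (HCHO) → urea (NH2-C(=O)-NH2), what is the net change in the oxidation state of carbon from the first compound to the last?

Carbon oxidation states along the series — hydrogen cyanide: +2, formaldehyde: 0, urea: +4.
Net change = +4 − (+2) = +2.

+2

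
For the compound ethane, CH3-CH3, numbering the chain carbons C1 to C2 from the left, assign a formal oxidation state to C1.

Count +1 for every bond to an atom more electronegative than carbon and −1 for every bond to one less electronegative; C–C bonds are 0.
C1 has one bond to H (-1), one bond to H (-1), one bond to H (-1), one bond to C (0).
Oxidation state = -1 − 1 − 1 + 0 = -3.

-3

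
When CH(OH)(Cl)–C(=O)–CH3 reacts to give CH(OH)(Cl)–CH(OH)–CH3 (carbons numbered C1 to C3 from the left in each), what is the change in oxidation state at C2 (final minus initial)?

-2

Before: C2 has 2 bonds to C, 2 bonds to O → oxidation state +2.
After: C2 has 2 bonds to C, 1 bond to H, 1 bond to O → oxidation state 0.
Δ = 0 − (+2) = -2, so this is a reduction at C2.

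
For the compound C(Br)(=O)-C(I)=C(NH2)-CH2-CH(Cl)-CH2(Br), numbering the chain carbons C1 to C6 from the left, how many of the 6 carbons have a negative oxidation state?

Tallying each carbon's bonds:
C1: 1C, 2O, 1Br → 0 + 2 + 1 = +3
C2: 3C, 1I → 0 + 1 = +1
C3: 3C, 1N → 0 + 1 = +1
C4: 2C, 2H → 0 − 2 = -2
C5: 2C, 1H, 1Cl → 0 − 1 + 1 = 0
C6: 1C, 2H, 1Br → 0 − 2 + 1 = -1
2 carbons (C4, C6) meet the condition.

2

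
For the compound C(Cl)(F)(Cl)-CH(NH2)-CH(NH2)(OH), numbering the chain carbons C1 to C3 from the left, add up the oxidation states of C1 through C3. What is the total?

+4

Count +1 for every bond to an atom more electronegative than carbon and −1 for every bond to one less electronegative; C–C bonds are 0. Tallying each carbon:
C1: 1C, 1F, 2Cl → 0 + 1 + 2 = +3
C2: 2C, 1H, 1N → 0 − 1 + 1 = 0
C3: 1C, 1H, 1O, 1N → 0 − 1 + 1 + 1 = +1
Sum = +3 + 0 + 1 = +4.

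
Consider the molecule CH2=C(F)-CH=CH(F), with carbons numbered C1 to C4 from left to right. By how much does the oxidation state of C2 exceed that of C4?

C2: 3C, 1F → 0 + 1 = +1
C4: 2C, 1H, 1F → 0 − 1 + 1 = 0
Difference: +1 − (0) = +1.

+1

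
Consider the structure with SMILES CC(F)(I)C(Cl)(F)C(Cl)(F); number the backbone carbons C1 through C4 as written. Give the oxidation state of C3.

Count +1 for every bond to an atom more electronegative than carbon and −1 for every bond to one less electronegative; C–C bonds are 0.
C3 has one bond to C (0), one bond to C (0), one bond to Cl (+1), one bond to F (+1).
Oxidation state = 0 + 0 + 1 + 1 = +2.

+2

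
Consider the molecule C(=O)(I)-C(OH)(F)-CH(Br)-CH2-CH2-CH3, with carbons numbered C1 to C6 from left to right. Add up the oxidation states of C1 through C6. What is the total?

Tallying each carbon's bonds:
C1: 1C, 2O, 1I → 0 + 2 + 1 = +3
C2: 2C, 1O, 1F → 0 + 1 + 1 = +2
C3: 2C, 1H, 1Br → 0 − 1 + 1 = 0
C4: 2C, 2H → 0 − 2 = -2
C5: 2C, 2H → 0 − 2 = -2
C6: 1C, 3H → 0 − 3 = -3
Sum = +3 + 2 + 0 − 2 − 2 − 3 = -2.

-2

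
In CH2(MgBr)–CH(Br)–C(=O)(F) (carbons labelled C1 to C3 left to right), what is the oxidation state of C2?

0

C2 has one bond to C (0), one bond to C (0), one bond to H (-1), one bond to Br (+1).
Oxidation state = 0 + 0 − 1 + 1 = 0.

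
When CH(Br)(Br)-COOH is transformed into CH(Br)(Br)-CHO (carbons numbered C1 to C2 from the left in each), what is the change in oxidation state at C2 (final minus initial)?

-2

Before: C2 has 1 bond to C, 3 bonds to O → oxidation state +3.
After: C2 has 1 bond to C, 1 bond to H, 2 bonds to O → oxidation state +1.
Δ = +1 − (+3) = -2, so this is a reduction at C2.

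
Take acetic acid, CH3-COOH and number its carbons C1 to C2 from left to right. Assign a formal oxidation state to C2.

+3

Count +1 for every bond to an atom more electronegative than carbon and −1 for every bond to one less electronegative; C–C bonds are 0.
C2 has a double bond to O (2×+1 = +2), one bond to O (+1), one bond to C (0).
Oxidation state = +2 + 1 + 0 = +3.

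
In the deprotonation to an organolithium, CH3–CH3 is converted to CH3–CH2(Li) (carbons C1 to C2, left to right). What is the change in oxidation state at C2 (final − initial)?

Before: C2 has 1 bond to C, 3 bonds to H → oxidation state -3.
After: C2 has 1 bond to C, 2 bonds to H, 1 bond to Li → oxidation state -3.
Δ = -3 − (-3) = 0, so no net redox change at C2.

0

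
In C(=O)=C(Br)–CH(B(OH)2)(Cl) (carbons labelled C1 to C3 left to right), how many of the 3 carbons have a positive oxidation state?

Bonds to more-electronegative neighbours contribute +1 each, bonds to H or metals contribute −1 each, and C–C bonds contribute 0. Tallying each carbon:
C1: 2C, 2O → 0 + 2 = +2
C2: 3C, 1Br → 0 + 1 = +1
C3: 1C, 1H, 1Cl, 1B → 0 − 1 + 1 − 1 = -1
2 carbons (C1, C2) meet the condition.

2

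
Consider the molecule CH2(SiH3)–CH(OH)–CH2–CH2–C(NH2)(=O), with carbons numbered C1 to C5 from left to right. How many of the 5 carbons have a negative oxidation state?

3

Tallying each carbon's bonds:
C1: 1C, 2H, 1Si → 0 − 2 − 1 = -3
C2: 2C, 1H, 1O → 0 − 1 + 1 = 0
C3: 2C, 2H → 0 − 2 = -2
C4: 2C, 2H → 0 − 2 = -2
C5: 1C, 2O, 1N → 0 + 2 + 1 = +3
3 carbons (C1, C3, C4) meet the condition.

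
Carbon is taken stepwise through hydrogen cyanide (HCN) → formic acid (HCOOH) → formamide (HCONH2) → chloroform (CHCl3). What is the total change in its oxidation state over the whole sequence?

0

Carbon oxidation states along the series — hydrogen cyanide: +2, formic acid: +2, formamide: +2, chloroform: +2.
Net change = +2 − (+2) = 0.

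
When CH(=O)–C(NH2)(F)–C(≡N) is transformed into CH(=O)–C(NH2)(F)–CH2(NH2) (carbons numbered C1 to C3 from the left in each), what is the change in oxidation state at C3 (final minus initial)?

-4

Before: C3 has 1 bond to C, 3 bonds to N → oxidation state +3.
After: C3 has 1 bond to C, 2 bonds to H, 1 bond to N → oxidation state -1.
Δ = -1 − (+3) = -4, so this is a reduction at C3.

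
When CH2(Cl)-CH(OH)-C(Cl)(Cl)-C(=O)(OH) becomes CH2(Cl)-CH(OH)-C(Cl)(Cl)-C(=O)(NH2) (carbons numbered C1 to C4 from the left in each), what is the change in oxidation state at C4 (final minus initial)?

0

Before: C4 has 1 bond to C, 3 bonds to O → oxidation state +3.
After: C4 has 1 bond to C, 2 bonds to O, 1 bond to N → oxidation state +3.
Δ = +3 − (+3) = 0, so no net redox change at C4.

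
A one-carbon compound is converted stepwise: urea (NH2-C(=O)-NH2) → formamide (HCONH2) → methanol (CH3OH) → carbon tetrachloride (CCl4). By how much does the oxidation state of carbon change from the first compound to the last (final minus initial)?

0

Carbon oxidation states along the series — urea: +4, formamide: +2, methanol: -2, carbon tetrachloride: +4.
Net change = +4 − (+4) = 0.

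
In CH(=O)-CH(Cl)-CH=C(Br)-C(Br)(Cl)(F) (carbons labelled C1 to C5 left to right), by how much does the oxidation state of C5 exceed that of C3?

C5: 1C, 1F, 1Cl, 1Br → 0 + 1 + 1 + 1 = +3
C3: 3C, 1H → 0 − 1 = -1
Difference: +3 − (-1) = +4.

+4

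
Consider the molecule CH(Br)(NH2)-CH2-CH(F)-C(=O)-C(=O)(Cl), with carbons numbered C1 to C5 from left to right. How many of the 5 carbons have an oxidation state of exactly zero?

1

Bonds to more-electronegative neighbours contribute +1 each, bonds to H or metals contribute −1 each, and C–C bonds contribute 0. Tallying each carbon:
C1: 1C, 1H, 1N, 1Br → 0 − 1 + 1 + 1 = +1
C2: 2C, 2H → 0 − 2 = -2
C3: 2C, 1H, 1F → 0 − 1 + 1 = 0
C4: 2C, 2O → 0 + 2 = +2
C5: 1C, 2O, 1Cl → 0 + 2 + 1 = +3
1 carbon (C3) meets the condition.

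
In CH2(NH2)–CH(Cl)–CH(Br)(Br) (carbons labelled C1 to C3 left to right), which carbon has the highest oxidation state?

Each bond to a more electronegative atom (O, N, halogen) counts +1, each bond to a less electronegative atom (H, metal, B, Si) counts −1, and each C–C bond counts 0. Tallying each carbon:
C1: 1C, 2H, 1N → 0 − 2 + 1 = -1
C2: 2C, 1H, 1Cl → 0 − 1 + 1 = 0
C3: 1C, 1H, 2Br → 0 − 1 + 2 = +1
The most oxidised carbon is C3 at +1.

C3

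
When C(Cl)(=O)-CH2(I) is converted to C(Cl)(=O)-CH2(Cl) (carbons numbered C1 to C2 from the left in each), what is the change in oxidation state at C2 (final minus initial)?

0

Before: C2 has 1 bond to C, 2 bonds to H, 1 bond to I → oxidation state -1.
After: C2 has 1 bond to C, 2 bonds to H, 1 bond to Cl → oxidation state -1.
Δ = -1 − (-1) = 0, so no net redox change at C2.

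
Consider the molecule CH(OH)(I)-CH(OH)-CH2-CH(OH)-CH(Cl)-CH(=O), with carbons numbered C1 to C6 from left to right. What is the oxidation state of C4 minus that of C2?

0

C4: 2C, 1H, 1O → 0 − 1 + 1 = 0
C2: 2C, 1H, 1O → 0 − 1 + 1 = 0
Difference: 0 − (0) = 0.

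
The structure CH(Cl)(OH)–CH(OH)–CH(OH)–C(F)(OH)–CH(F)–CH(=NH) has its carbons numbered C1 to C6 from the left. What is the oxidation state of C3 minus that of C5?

C3: 2C, 1H, 1O → 0 − 1 + 1 = 0
C5: 2C, 1H, 1F → 0 − 1 + 1 = 0
Difference: 0 − (0) = 0.

0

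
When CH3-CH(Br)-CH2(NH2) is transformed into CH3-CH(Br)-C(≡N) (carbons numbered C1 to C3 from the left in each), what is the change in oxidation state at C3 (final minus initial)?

Before: C3 has 1 bond to C, 2 bonds to H, 1 bond to N → oxidation state -1.
After: C3 has 1 bond to C, 3 bonds to N → oxidation state +3.
Δ = +3 − (-1) = +4, so this is an oxidation at C3.

+4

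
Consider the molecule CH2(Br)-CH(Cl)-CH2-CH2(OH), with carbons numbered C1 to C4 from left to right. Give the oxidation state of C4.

C4 has one bond to C (0), one bond to O (+1), one bond to H (-1), one bond to H (-1).
Oxidation state = 0 + 1 − 1 − 1 = -1.

-1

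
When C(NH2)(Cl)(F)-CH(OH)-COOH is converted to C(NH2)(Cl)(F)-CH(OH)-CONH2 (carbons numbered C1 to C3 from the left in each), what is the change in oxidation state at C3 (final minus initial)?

Before: C3 has 1 bond to C, 3 bonds to O → oxidation state +3.
After: C3 has 1 bond to C, 2 bonds to O, 1 bond to N → oxidation state +3.
Δ = +3 − (+3) = 0, so no net redox change at C3.

0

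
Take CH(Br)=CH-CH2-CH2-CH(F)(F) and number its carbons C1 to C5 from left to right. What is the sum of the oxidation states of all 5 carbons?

-4

Tallying each carbon's bonds:
C1: 2C, 1H, 1Br → 0 − 1 + 1 = 0
C2: 3C, 1H → 0 − 1 = -1
C3: 2C, 2H → 0 − 2 = -2
C4: 2C, 2H → 0 − 2 = -2
C5: 1C, 1H, 2F → 0 − 1 + 2 = +1
Sum = 0 − 1 − 2 − 2 + 1 = -4.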